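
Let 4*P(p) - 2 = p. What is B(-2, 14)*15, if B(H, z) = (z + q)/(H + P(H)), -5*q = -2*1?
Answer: -108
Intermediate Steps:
q = 2/5 (q = -(-2)/5 = -1/5*(-2) = 2/5 ≈ 0.40000)
P(p) = 1/2 + p/4
B(H, z) = (2/5 + z)/(1/2 + 5*H/4) (B(H, z) = (z + 2/5)/(H + (1/2 + H/4)) = (2/5 + z)/(1/2 + 5*H/4))
B(-2, 14)*15 = (4*(2 + 5*14)/(5*(2 + 5*(-2))))*15 = (4*(2 + 70)/(5*(2 - 10)))*15 = ((4/5)*72/(-8))*15 = ((4/5)*(-1/8)*72)*15 = -36/5*15 = -108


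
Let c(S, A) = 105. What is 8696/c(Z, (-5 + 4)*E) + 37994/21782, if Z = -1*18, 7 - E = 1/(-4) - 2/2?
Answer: 96702821/1143555 ≈ 84.563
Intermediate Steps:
E = 33/4 (E = 7 - (1/(-4) - 2/2) = 7 - (1*(-¼) - 2*½) = 7 - (-¼ - 1) = 7 - 1*(-5/4) = 7 + 5/4 = 33/4 ≈ 8.2500)
Z = -18
8696/c(Z, (-5 + 4)*E) + 37994/21782 = 8696/105 + 37994/21782 = 8696*(1/105) + 37994*(1/21782) = 8696/105 + 18997/10891 = 96702821/1143555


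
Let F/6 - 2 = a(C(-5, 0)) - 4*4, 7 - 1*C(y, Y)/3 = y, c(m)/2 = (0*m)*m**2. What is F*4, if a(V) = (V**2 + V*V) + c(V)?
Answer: 61872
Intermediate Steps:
c(m) = 0 (c(m) = 2*((0*m)*m**2) = 2*(0*m**2) = 2*0 = 0)
C(y, Y) = 21 - 3*y
a(V) = 2*V**2 (a(V) = (V**2 + V*V) + 0 = (V**2 + V**2) + 0 = 2*V**2 + 0 = 2*V**2)
F = 15468 (F = 12 + 6*(2*(21 - 3*(-5))**2 - 4*4) = 12 + 6*(2*(21 + 15)**2 - 16) = 12 + 6*(2*36**2 - 16) = 12 + 6*(2*1296 - 16) = 12 + 6*(2592 - 16) = 12 + 6*2576 = 12 + 15456 = 15468)
F*4 = 15468*4 = 61872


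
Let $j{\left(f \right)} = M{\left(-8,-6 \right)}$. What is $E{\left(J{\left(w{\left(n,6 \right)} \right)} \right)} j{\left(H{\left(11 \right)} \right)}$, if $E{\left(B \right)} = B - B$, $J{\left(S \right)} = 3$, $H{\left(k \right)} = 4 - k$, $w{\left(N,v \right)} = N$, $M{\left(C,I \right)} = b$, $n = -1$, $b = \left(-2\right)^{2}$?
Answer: $0$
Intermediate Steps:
$b = 4$
$M{\left(C,I \right)} = 4$
$j{\left(f \right)} = 4$
$E{\left(B \right)} = 0$
$E{\left(J{\left(w{\left(n,6 \right)} \right)} \right)} j{\left(H{\left(11 \right)} \right)} = 0 \cdot 4 = 0$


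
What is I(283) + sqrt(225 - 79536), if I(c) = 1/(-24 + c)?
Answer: 1/259 + I*sqrt(79311) ≈ 0.003861 + 281.62*I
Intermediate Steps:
I(283) + sqrt(225 - 79536) = 1/(-24 + 283) + sqrt(225 - 79536) = 1/259 + sqrt(-79311) = 1/259 + I*sqrt(79311)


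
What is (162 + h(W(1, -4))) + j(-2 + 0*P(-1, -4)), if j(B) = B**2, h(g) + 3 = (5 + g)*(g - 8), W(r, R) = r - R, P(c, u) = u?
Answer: 133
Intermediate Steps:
h(g) = -3 + (-8 + g)*(5 + g) (h(g) = -3 + (5 + g)*(g - 8) = -3 + (5 + g)*(-8 + g) = -3 + (-8 + g)*(5 + g))
(162 + h(W(1, -4))) + j(-2 + 0*P(-1, -4)) = (162 + (-43 + (1 - 1*(-4))**2 - 3*(1 - 1*(-4)))) + (-2 + 0*(-4))**2 = (162 + (-43 + (1 + 4)**2 - 3*(1 + 4))) + (-2 + 0)**2 = (162 + (-43 + 5**2 - 3*5)) + (-2)**2 = (162 + (-43 + 25 - 15)) + 4 = (162 - 33) + 4 = 129 + 4 = 133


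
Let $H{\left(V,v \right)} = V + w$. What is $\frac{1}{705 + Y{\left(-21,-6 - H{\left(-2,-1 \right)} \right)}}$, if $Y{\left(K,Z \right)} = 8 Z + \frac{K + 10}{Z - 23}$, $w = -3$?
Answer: $\frac{24}{16739} \approx 0.0014338$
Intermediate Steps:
$H{\left(V,v \right)} = -3 + V$ ($H{\left(V,v \right)} = V - 3 = -3 + V$)
$Y{\left(K,Z \right)} = 8 Z + \frac{10 + K}{-23 + Z}$
$\frac{1}{705 + Y{\left(-21,-6 - H{\left(-2,-1 \right)} \right)}} = \frac{1}{705 + \frac{10 - 21 - 184 \left(-6 - \left(-3 - 2\right)\right) + 8 \left(-6 - \left(-3 - 2\right)\right)^{2}}{-23 - 1}} = \frac{1}{705 + \frac{10 - 21 - 184 \left(-6 - -5\right) + 8 \left(-6 - -5\right)^{2}}{-23 - 1}} = \frac{1}{705 + \frac{10 - 21 - 184 \left(-6 + 5\right) + 8 \left(-6 + 5\right)^{2}}{-23 + \left(-6 + 5\right)}} = \frac{1}{705 + \frac{10 - 21 - -184 + 8 \left(-1\right)^{2}}{-23 - 1}} = \frac{1}{705 + \frac{10 - 21 + 184 + 8 \cdot 1}{-24}} = \frac{1}{705 - \frac{10 - 21 + 184 + 8}{24}} = \frac{1}{705 - \frac{181}{24}} = \frac{1}{\frac{16739}{24}} = \frac{24}{16739}$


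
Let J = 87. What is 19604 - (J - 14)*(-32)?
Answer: 21940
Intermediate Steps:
19604 - (J - 14)*(-32) = 19604 - (87 - 14)*(-32) = 19604 - 73*(-32) = 19604 - 1*(-2336) = 19604 + 2336 = 21940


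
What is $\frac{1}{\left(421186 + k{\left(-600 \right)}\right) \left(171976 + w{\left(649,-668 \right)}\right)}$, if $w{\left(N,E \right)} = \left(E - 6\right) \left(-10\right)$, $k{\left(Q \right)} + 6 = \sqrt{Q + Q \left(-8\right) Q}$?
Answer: $\frac{21059}{1585170467633400} - \frac{i \sqrt{28806}}{3170340935266800} \approx 1.3285 \cdot 10^{-11} - 5.3535 \cdot 10^{-14} i$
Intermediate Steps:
$k{\left(Q \right)} = -6 + \sqrt{Q - 8 Q^{2}}$ ($k{\left(Q \right)} = -6 + \sqrt{Q + Q \left(-8\right) Q} = -6 + \sqrt{Q + - 8 Q Q} = -6 + \sqrt{Q - 8 Q^{2}}$)
$w{\left(N,E \right)} = 60 - 10 E$ ($w{\left(N,E \right)} = \left(-6 + E\right) \left(-10\right) = 60 - 10 E$)
$\frac{1}{\left(421186 + k{\left(-600 \right)}\right) \left(171976 + w{\left(649,-668 \right)}\right)} = \frac{1}{\left(421186 - \left(6 - \sqrt{- 600 \left(1 - -4800\right)}\right)\right) \left(171976 + \left(60 - -6680\right)\right)} = \frac{1}{\left(421186 - \left(6 - \sqrt{- 600 \left(1 + 4800\right)}\right)\right) \left(171976 + \left(60 + 6680\right)\right)} = \frac{1}{\left(421186 - \left(6 - \sqrt{\left(-600\right) 4801}\right)\right) \left(171976 + 6740\right)} = \frac{1}{\left(421186 - \left(6 - \sqrt{-2880600}\right)\right) 178716} = \frac{1}{\left(421186 - \left(6 - 10 i \sqrt{28806}\right)\right) 178716} = \frac{1}{\left(421180 + 10 i \sqrt{28806}\right) 178716} = \frac{1}{75271604880 + 1787160 i \sqrt{28806}}$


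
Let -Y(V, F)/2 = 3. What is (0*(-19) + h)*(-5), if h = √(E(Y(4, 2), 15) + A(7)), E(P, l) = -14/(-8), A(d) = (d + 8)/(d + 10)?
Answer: -5*√3043/34 ≈ -8.1123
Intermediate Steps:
Y(V, F) = -6 (Y(V, F) = -2*3 = -6)
A(d) = (8 + d)/(10 + d)
E(P, l) = 7/4 (E(P, l) = -14*(-⅛) = 7/4)
h = √3043/34 (h = √(7/4 + (8 + 7)/(10 + 7)) = √(7/4 + 15/17) = √(179/68) = √3043/34 ≈ 1.6225)
(0*(-19) + h)*(-5) = (0*(-19) + √3043/34)*(-5) = (0 + √3043/34)*(-5) = (√3043/34)*(-5) = -5*√3043/34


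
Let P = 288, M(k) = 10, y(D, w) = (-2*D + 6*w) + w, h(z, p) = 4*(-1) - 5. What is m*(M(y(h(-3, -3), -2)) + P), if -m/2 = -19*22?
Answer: 249128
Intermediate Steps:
h(z, p) = -9 (h(z, p) = -4 - 5 = -9)
y(D, w) = -2*D + 7*w
m = 836 (m = -(-38)*22 = -2*(-418) = 836)
m*(M(y(h(-3, -3), -2)) + P) = 836*(10 + 288) = 836*298 = 249128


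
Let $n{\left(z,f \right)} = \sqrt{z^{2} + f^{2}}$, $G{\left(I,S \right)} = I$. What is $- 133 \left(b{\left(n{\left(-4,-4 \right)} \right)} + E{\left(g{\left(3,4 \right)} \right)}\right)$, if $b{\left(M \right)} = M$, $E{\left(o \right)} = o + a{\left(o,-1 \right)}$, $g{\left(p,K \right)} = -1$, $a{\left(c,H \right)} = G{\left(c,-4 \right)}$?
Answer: $266 - 532 \sqrt{2} \approx -486.36$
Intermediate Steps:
$a{\left(c,H \right)} = c$
$n{\left(z,f \right)} = \sqrt{f^{2} + z^{2}}$
$E{\left(o \right)} = 2 o$ ($E{\left(o \right)} = o + o = 2 o$)
$- 133 \left(b{\left(n{\left(-4,-4 \right)} \right)} + E{\left(g{\left(3,4 \right)} \right)}\right) = - 133 \left(\sqrt{\left(-4\right)^{2} + \left(-4\right)^{2}} + 2 \left(-1\right)\right) = - 133 \left(\sqrt{16 + 16} - 2\right) = - 133 \left(\sqrt{32} - 2\right) = - 133 \left(4 \sqrt{2} - 2\right) = - 133 \left(-2 + 4 \sqrt{2}\right) = 266 - 532 \sqrt{2}$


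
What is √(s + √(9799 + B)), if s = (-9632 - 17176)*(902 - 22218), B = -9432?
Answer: √(571439328 + √367) ≈ 23905.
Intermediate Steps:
s = 571439328 (s = -26808*(-21316) = 571439328)
√(s + √(9799 + B)) = √(571439328 + √(9799 - 9432)) = √(571439328 + √367)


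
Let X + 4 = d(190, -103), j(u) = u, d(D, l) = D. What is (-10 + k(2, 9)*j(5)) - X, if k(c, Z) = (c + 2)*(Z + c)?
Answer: 24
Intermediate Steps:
k(c, Z) = (2 + c)*(Z + c)
X = 186 (X = -4 + 190 = 186)
(-10 + k(2, 9)*j(5)) - X = (-10 + (2² + 2*9 + 2*2 + 9*2)*5) - 1*186 = (-10 + (4 + 18 + 4 + 18)*5) - 186 = (-10 + 44*5) - 186 = (-10 + 220) - 186 = 210 - 186 = 24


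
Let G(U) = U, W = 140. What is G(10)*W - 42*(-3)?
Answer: 1526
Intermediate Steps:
G(10)*W - 42*(-3) = 10*140 - 42*(-3) = 1400 + 126 = 1526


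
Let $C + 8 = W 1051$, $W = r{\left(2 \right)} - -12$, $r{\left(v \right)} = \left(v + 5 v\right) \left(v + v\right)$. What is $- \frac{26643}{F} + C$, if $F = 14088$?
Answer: $\frac{296083311}{4696} \approx 63050.0$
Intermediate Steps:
$r{\left(v \right)} = 12 v^{2}$ ($r{\left(v \right)} = 6 v 2 v = 12 v^{2}$)
$W = 60$ ($W = 12 \cdot 2^{2} - -12 = 12 \cdot 4 + 12 = 48 + 12 = 60$)
$C = 63052$ ($C = -8 + 60 \cdot 1051 = -8 + 63060 = 63052$)
$- \frac{26643}{F} + C = - \frac{26643}{14088} + 63052 = \left(-26643\right) \frac{1}{14088} + 63052 = - \frac{8881}{4696} + 63052 = \frac{296083311}{4696}$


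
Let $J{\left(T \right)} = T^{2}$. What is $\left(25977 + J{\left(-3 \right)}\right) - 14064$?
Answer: $11922$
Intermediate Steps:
$\left(25977 + J{\left(-3 \right)}\right) - 14064 = \left(25977 + \left(-3\right)^{2}\right) - 14064 = \left(25977 + 9\right) - 14064 = 25986 - 14064 = 11922$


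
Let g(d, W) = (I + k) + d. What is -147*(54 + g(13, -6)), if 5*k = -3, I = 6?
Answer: -53214/5 ≈ -10643.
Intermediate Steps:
k = -⅗ (k = (⅕)*(-3) = -⅗ ≈ -0.60000)
g(d, W) = 27/5 + d (g(d, W) = (6 - ⅗) + d = 27/5 + d)
-147*(54 + g(13, -6)) = -147*(54 + (27/5 + 13)) = -147*(54 + 92/5) = -147*362/5 = -53214/5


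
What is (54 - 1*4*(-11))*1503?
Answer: 147294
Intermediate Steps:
(54 - 1*4*(-11))*1503 = (54 - 4*(-11))*1503 = (54 + 44)*1503 = 98*1503 = 147294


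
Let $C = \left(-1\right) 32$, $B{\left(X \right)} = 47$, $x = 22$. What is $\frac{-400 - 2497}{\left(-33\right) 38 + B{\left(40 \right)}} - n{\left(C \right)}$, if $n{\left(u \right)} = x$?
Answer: $- \frac{23657}{1207} \approx -19.6$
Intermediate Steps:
$C = -32$
$n{\left(u \right)} = 22$
$\frac{-400 - 2497}{\left(-33\right) 38 + B{\left(40 \right)}} - n{\left(C \right)} = \frac{-400 - 2497}{\left(-33\right) 38 + 47} - 22 = - \frac{2897}{-1254 + 47} - 22 = - \frac{2897}{-1207} - 22 = \left(-2897\right) \left(- \frac{1}{1207}\right) - 22 = \frac{2897}{1207} - 22 = - \frac{23657}{1207}$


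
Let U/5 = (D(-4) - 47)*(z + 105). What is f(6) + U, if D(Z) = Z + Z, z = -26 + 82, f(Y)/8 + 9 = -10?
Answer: -44427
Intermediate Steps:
f(Y) = -152 (f(Y) = -72 + 8*(-10) = -72 - 80 = -152)
z = 56
D(Z) = 2*Z
U = -44275 (U = 5*((2*(-4) - 47)*(56 + 105)) = 5*((-8 - 47)*161) = 5*(-55*161) = 5*(-8855) = -44275)
f(6) + U = -152 - 44275 = -44427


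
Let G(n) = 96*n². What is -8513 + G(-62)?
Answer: 360511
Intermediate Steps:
-8513 + G(-62) = -8513 + 96*(-62)² = -8513 + 96*3844 = -8513 + 369024 = 360511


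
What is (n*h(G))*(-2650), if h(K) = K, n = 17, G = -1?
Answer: 45050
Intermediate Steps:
(n*h(G))*(-2650) = (17*(-1))*(-2650) = -17*(-2650) = 45050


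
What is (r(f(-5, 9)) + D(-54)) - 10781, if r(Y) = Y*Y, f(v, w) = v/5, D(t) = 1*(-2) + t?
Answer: -10836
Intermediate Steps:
D(t) = -2 + t
f(v, w) = v/5 (f(v, w) = v*(⅕) = v/5)
r(Y) = Y²
(r(f(-5, 9)) + D(-54)) - 10781 = (((⅕)*(-5))² + (-2 - 54)) - 10781 = ((-1)² - 56) - 10781 = (1 - 56) - 10781 = -55 - 10781 = -10836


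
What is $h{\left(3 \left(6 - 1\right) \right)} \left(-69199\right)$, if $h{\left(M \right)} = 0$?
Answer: $0$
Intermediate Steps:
$h{\left(3 \left(6 - 1\right) \right)} \left(-69199\right) = 0 \left(-69199\right) = 0$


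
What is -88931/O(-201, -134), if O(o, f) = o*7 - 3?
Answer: 88931/1410 ≈ 63.072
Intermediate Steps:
O(o, f) = -3 + 7*o (O(o, f) = 7*o - 3 = -3 + 7*o)
-88931/O(-201, -134) = -88931/(-3 + 7*(-201)) = -88931/(-3 - 1407) = -88931/(-1410) = -88931*(-1/1410) = 88931/1410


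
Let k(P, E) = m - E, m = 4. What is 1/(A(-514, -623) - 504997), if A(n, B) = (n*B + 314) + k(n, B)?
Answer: -1/183834 ≈ -5.4397e-6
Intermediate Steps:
k(P, E) = 4 - E
A(n, B) = 318 - B + B*n (A(n, B) = (n*B + 314) + (4 - B) = (B*n + 314) + (4 - B) = (314 + B*n) + (4 - B) = 318 - B + B*n)
1/(A(-514, -623) - 504997) = 1/((318 - 1*(-623) - 623*(-514)) - 504997) = 1/((318 + 623 + 320222) - 504997) = 1/(321163 - 504997) = 1/(-183834) = -1/183834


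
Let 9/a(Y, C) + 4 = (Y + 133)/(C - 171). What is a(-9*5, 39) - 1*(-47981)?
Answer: 671707/14 ≈ 47979.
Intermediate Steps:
a(Y, C) = 9/(-4 + (133 + Y)/(-171 + C)) (a(Y, C) = 9/(-4 + (Y + 133)/(C - 171)) = 9/(-4 + (133 + Y)/(-171 + C)))
a(-9*5, 39) - 1*(-47981) = 9*(-171 + 39)/(817 - 9*5 - 4*39) - 1*(-47981) = 9*(-132)/(817 - 45 - 156) + 47981 = 9*(-132)/616 + 47981 = 9*(1/616)*(-132) + 47981 = -27/14 + 47981 = 671707/14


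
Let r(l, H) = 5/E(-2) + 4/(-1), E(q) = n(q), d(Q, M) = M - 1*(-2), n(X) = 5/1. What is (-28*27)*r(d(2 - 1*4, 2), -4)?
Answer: 2268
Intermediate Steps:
n(X) = 5 (n(X) = 5*1 = 5)
d(Q, M) = 2 + M (d(Q, M) = M + 2 = 2 + M)
E(q) = 5
r(l, H) = -3 (r(l, H) = 5/5 + 4/(-1) = 5*(⅕) + 4*(-1) = 1 - 4 = -3)
(-28*27)*r(d(2 - 1*4, 2), -4) = -28*27*(-3) = -756*(-3) = 2268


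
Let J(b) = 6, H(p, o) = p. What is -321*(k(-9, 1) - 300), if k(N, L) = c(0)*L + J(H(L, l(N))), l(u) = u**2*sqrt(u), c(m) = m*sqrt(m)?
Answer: 94374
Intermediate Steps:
c(m) = m**(3/2)
l(u) = u**(5/2)
k(N, L) = 6 (k(N, L) = 0**(3/2)*L + 6 = 0*L + 6 = 0 + 6 = 6)
-321*(k(-9, 1) - 300) = -321*(6 - 300) = -321*(-294) = 94374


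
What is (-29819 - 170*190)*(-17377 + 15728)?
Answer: 102434231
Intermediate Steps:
(-29819 - 170*190)*(-17377 + 15728) = (-29819 - 32300)*(-1649) = -62119*(-1649) = 102434231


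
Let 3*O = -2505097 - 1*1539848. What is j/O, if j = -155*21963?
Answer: 680853/269663 ≈ 2.5248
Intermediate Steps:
O = -1348315 (O = (-2505097 - 1*1539848)/3 = (-2505097 - 1539848)/3 = (⅓)*(-4044945) = -1348315)
j = -3404265
j/O = -3404265/(-1348315) = -3404265*(-1/1348315) = 680853/269663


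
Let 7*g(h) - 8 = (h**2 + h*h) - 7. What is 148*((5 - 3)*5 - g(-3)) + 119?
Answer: 8381/7 ≈ 1197.3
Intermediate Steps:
g(h) = 1/7 + 2*h**2/7 (g(h) = 8/7 + ((h**2 + h*h) - 7)/7 = 8/7 + ((h**2 + h**2) - 7)/7 = 8/7 + (2*h**2 - 7)/7 = 8/7 + (-7 + 2*h**2)/7 = 8/7 + (-1 + 2*h**2/7) = 1/7 + 2*h**2/7)
148*((5 - 3)*5 - g(-3)) + 119 = 148*((5 - 3)*5 - (1/7 + (2/7)*(-3)**2)) + 119 = 148*(2*5 - (1/7 + (2/7)*9)) + 119 = 148*(10 - (1/7 + 18/7)) + 119 = 148*(10 - 1*19/7) + 119 = 148*(10 - 19/7) + 119 = 148*(51/7) + 119 = 7548/7 + 119 = 8381/7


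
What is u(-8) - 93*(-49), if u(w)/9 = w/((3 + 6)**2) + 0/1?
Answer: 41005/9 ≈ 4556.1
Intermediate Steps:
u(w) = w/9 (u(w) = 9*(w/((3 + 6)**2) + 0/1) = 9*(w/(9**2) + 0*1) = 9*(w/81 + 0) = 9*(w/81) = w/9)
u(-8) - 93*(-49) = (1/9)*(-8) - 93*(-49) = -8/9 + 4557 = 41005/9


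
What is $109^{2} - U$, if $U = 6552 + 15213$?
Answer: $-9884$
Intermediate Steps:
$U = 21765$
$109^{2} - U = 109^{2} - 21765 = 11881 - 21765 = -9884$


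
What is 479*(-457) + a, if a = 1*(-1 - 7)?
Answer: -218911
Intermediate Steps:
a = -8 (a = 1*(-8) = -8)
479*(-457) + a = 479*(-457) - 8 = -218903 - 8 = -218911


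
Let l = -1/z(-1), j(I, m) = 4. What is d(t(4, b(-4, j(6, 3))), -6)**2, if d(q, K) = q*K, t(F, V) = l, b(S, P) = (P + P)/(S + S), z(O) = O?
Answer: 36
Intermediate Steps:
b(S, P) = P/S (b(S, P) = (2*P)/((2*S)) = (2*P)*(1/(2*S)) = P/S)
l = 1 (l = -1/(-1) = -1*(-1) = 1)
t(F, V) = 1
d(q, K) = K*q
d(t(4, b(-4, j(6, 3))), -6)**2 = (-6*1)**2 = (-6)**2 = 36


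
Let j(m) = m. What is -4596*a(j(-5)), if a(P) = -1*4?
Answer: 18384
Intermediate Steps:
a(P) = -4
-4596*a(j(-5)) = -4596*(-4) = 18384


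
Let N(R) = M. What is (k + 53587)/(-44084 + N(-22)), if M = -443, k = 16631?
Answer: -70218/44527 ≈ -1.5770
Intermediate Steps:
N(R) = -443
(k + 53587)/(-44084 + N(-22)) = (16631 + 53587)/(-44084 - 443) = 70218/(-44527) = 70218*(-1/44527) = -70218/44527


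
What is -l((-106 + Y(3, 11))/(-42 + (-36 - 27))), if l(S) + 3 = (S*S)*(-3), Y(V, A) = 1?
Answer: 6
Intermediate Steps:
l(S) = -3 - 3*S**2 (l(S) = -3 + (S*S)*(-3) = -3 + S**2*(-3) = -3 - 3*S**2)
-l((-106 + Y(3, 11))/(-42 + (-36 - 27))) = -(-3 - 3*(-106 + 1)**2/(-42 + (-36 - 27))**2) = -(-3 - 3*11025/(-42 - 63)**2) = -(-3 - 3*1**2) = -(-3 - 3*1) = -(-3 - 3) = -1*(-6) = 6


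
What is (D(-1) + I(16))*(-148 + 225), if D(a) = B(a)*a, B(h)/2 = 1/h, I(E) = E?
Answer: 1386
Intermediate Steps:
B(h) = 2/h
D(a) = 2 (D(a) = (2/a)*a = 2)
(D(-1) + I(16))*(-148 + 225) = (2 + 16)*(-148 + 225) = 18*77 = 1386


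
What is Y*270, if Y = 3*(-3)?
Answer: -2430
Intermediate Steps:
Y = -9
Y*270 = -9*270 = -2430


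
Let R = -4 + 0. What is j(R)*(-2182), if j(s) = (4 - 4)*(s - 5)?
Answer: 0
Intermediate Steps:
R = -4
j(s) = 0 (j(s) = 0*(-5 + s) = 0)
j(R)*(-2182) = 0*(-2182) = 0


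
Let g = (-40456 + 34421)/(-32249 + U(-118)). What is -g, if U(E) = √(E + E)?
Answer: -194622715/1039998237 - 12070*I*√59/1039998237 ≈ -0.18714 - 8.9146e-5*I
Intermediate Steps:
U(E) = √2*√E (U(E) = √(2*E) = √2*√E)
g = -6035/(-32249 + 2*I*√59) (g = (-40456 + 34421)/(-32249 + √2*√(-118)) = -6035/(-32249 + √2*(I*√118)) = -6035/(-32249 + 2*I*√59) ≈ 0.18714 + 8.9146e-5*I)
-g = -(194622715/1039998237 + 12070*I*√59/1039998237) = -194622715/1039998237 - 12070*I*√59/1039998237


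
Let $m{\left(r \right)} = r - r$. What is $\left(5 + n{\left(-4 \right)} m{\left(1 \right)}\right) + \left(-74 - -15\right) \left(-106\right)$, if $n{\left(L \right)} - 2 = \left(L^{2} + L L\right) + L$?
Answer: $6259$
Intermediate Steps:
$n{\left(L \right)} = 2 + L + 2 L^{2}$ ($n{\left(L \right)} = 2 + \left(\left(L^{2} + L L\right) + L\right) = 2 + \left(\left(L^{2} + L^{2}\right) + L\right) = 2 + \left(2 L^{2} + L\right) = 2 + \left(L + 2 L^{2}\right) = 2 + L + 2 L^{2}$)
$m{\left(r \right)} = 0$
$\left(5 + n{\left(-4 \right)} m{\left(1 \right)}\right) + \left(-74 - -15\right) \left(-106\right) = \left(5 + \left(2 - 4 + 2 \left(-4\right)^{2}\right) 0\right) + \left(-74 - -15\right) \left(-106\right) = \left(5 + \left(2 - 4 + 2 \cdot 16\right) 0\right) + \left(-74 + 15\right) \left(-106\right) = \left(5 + \left(2 - 4 + 32\right) 0\right) - -6254 = \left(5 + 30 \cdot 0\right) + 6254 = \left(5 + 0\right) + 6254 = 5 + 6254 = 6259$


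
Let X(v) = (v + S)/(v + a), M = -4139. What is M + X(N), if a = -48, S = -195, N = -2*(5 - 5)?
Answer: -66159/16 ≈ -4134.9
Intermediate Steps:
N = 0 (N = -2*0 = 0)
X(v) = (-195 + v)/(-48 + v) (X(v) = (v - 195)/(v - 48) = (-195 + v)/(-48 + v))
M + X(N) = -4139 + (-195 + 0)/(-48 + 0) = -4139 - 195/(-48) = -4139 - 1/48*(-195) = -4139 + 65/16 = -66159/16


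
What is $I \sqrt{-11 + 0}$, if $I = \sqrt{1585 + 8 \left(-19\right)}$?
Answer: $i \sqrt{15763} \approx 125.55 i$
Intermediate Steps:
$I = \sqrt{1433}$ ($I = \sqrt{1585 - 152} = \sqrt{1433} \approx 37.855$)
$I \sqrt{-11 + 0} = \sqrt{1433} \sqrt{-11 + 0} = \sqrt{1433} \sqrt{-11} = \sqrt{1433} i \sqrt{11} = i \sqrt{15763}$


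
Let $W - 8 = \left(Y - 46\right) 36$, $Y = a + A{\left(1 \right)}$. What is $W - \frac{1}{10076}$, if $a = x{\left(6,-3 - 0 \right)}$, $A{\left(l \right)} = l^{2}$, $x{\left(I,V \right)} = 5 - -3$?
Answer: $- \frac{13340625}{10076} \approx -1324.0$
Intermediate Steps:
$x{\left(I,V \right)} = 8$ ($x{\left(I,V \right)} = 5 + 3 = 8$)
$a = 8$
$Y = 9$ ($Y = 8 + 1^{2} = 8 + 1 = 9$)
$W = -1324$ ($W = 8 + \left(9 - 46\right) 36 = 8 - 1332 = -1324$)
$W - \frac{1}{10076} = -1324 - \frac{1}{10076} = - \frac{13340625}{10076}$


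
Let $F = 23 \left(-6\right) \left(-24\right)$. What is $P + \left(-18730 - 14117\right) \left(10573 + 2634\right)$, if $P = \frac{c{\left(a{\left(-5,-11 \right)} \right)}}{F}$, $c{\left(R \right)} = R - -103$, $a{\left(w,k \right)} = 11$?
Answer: $- \frac{239463301589}{552} \approx -4.3381 \cdot 10^{8}$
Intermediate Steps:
$F = 3312$ ($F = \left(-138\right) \left(-24\right) = 3312$)
$c{\left(R \right)} = 103 + R$ ($c{\left(R \right)} = R + 103 = 103 + R$)
$P = \frac{19}{552}$ ($P = \frac{103 + 11}{3312} = 114 \cdot \frac{1}{3312} = \frac{19}{552} \approx 0.03442$)
$P + \left(-18730 - 14117\right) \left(10573 + 2634\right) = \frac{19}{552} + \left(-18730 - 14117\right) \left(10573 + 2634\right) = \frac{19}{552} - 433810329 = - \frac{239463301589}{552}$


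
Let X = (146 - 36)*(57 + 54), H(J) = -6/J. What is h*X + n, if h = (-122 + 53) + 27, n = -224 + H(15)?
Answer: -2565222/5 ≈ -5.1304e+5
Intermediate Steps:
n = -1122/5 (n = -224 - 6/15 = -224 - 6*1/15 = -224 - 2/5 = -1122/5 ≈ -224.40)
h = -42 (h = -69 + 27 = -42)
X = 12210 (X = 110*111 = 12210)
h*X + n = -42*12210 - 1122/5 = -512820 - 1122/5 = -2565222/5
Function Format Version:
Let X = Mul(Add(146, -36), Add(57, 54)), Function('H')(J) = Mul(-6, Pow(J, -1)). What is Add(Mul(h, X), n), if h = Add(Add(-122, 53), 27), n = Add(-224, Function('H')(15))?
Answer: Rational(-2565222, 5) ≈ -5.1304e+5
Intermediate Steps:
n = Rational(-1122, 5) (n = Add(-224, Mul(-6, Pow(15, -1))) = Add(-224, Mul(-6, Rational(1, 15))) = Add(-224, Rational(-2, 5)) = Rational(-1122, 5) ≈ -224.40)
h = -42 (h = Add(-69, 27) = -42)
X = 12210 (X = Mul(110, 111) = 12210)
Add(Mul(h, X), n) = Add(Mul(-42, 12210), Rational(-1122, 5)) = Add(-512820, Rational(-1122, 5)) = Rational(-2565222, 5)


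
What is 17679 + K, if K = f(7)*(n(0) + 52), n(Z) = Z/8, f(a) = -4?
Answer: 17471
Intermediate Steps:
n(Z) = Z/8 (n(Z) = Z*(⅛) = Z/8)
K = -208 (K = -4*((⅛)*0 + 52) = -4*(0 + 52) = -4*52 = -208)
17679 + K = 17679 - 208 = 17471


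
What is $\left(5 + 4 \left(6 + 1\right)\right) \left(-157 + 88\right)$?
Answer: $-2277$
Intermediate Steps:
$\left(5 + 4 \left(6 + 1\right)\right) \left(-157 + 88\right) = \left(5 + 4 \cdot 7\right) \left(-69\right) = \left(5 + 28\right) \left(-69\right) = 33 \left(-69\right) = -2277$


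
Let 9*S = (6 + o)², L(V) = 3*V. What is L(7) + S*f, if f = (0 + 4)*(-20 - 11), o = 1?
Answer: -5887/9 ≈ -654.11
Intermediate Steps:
f = -124 (f = 4*(-31) = -124)
S = 49/9 (S = (6 + 1)²/9 = (⅑)*7² = (⅑)*49 = 49/9 ≈ 5.4444)
L(7) + S*f = 3*7 + (49/9)*(-124) = 21 - 6076/9 = -5887/9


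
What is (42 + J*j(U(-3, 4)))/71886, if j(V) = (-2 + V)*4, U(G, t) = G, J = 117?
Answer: -383/11981 ≈ -0.031967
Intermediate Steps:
j(V) = -8 + 4*V
(42 + J*j(U(-3, 4)))/71886 = (42 + 117*(-8 + 4*(-3)))/71886 = (42 + 117*(-8 - 12))*(1/71886) = (42 + 117*(-20))*(1/71886) = (42 - 2340)*(1/71886) = -2298*1/71886 = -383/11981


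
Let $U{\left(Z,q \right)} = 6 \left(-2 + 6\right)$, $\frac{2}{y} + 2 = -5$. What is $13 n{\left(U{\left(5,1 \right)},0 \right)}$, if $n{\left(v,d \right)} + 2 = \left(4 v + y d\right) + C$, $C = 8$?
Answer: $1326$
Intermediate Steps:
$y = - \frac{2}{7}$ ($y = \frac{2}{-2 - 5} = \frac{2}{-7} = 2 \left(- \frac{1}{7}\right) = - \frac{2}{7} \approx -0.28571$)
$U{\left(Z,q \right)} = 24$ ($U{\left(Z,q \right)} = 6 \cdot 4 = 24$)
$n{\left(v,d \right)} = 6 + 4 v - \frac{2 d}{7}$ ($n{\left(v,d \right)} = -2 - \left(-8 - 4 v + \frac{2 d}{7}\right) = -2 + \left(8 + 4 v - \frac{2 d}{7}\right) = 6 + 4 v - \frac{2 d}{7}$)
$13 n{\left(U{\left(5,1 \right)},0 \right)} = 13 \left(6 + 4 \cdot 24 - 0\right) = 13 \left(6 + 96 + 0\right) = 13 \cdot 102 = 1326$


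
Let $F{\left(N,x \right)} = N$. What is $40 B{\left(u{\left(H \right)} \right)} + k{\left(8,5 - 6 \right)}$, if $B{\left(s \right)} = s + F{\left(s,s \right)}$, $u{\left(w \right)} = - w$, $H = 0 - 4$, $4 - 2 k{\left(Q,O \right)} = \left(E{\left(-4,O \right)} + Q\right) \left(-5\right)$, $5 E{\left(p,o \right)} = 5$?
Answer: $\frac{689}{2} \approx 344.5$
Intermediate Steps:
$E{\left(p,o \right)} = 1$ ($E{\left(p,o \right)} = \frac{1}{5} \cdot 5 = 1$)
$k{\left(Q,O \right)} = \frac{9}{2} + \frac{5 Q}{2}$ ($k{\left(Q,O \right)} = 2 - \frac{\left(1 + Q\right) \left(-5\right)}{2} = 2 - \frac{-5 - 5 Q}{2} = 2 + \left(\frac{5}{2} + \frac{5 Q}{2}\right) = \frac{9}{2} + \frac{5 Q}{2}$)
$H = -4$
$B{\left(s \right)} = 2 s$ ($B{\left(s \right)} = s + s = 2 s$)
$40 B{\left(u{\left(H \right)} \right)} + k{\left(8,5 - 6 \right)} = 40 \cdot 2 \left(\left(-1\right) \left(-4\right)\right) + \left(\frac{9}{2} + \frac{5}{2} \cdot 8\right) = 40 \cdot 2 \cdot 4 + \left(\frac{9}{2} + 20\right) = 40 \cdot 8 + \frac{49}{2} = 320 + \frac{49}{2} = \frac{689}{2}$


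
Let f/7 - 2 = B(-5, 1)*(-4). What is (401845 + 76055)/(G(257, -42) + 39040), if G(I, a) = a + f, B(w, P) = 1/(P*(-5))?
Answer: 597375/48772 ≈ 12.248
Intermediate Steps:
B(w, P) = -1/(5*P) (B(w, P) = -⅕/P = -1/(5*P))
f = 98/5 (f = 14 + 7*(-⅕/1*(-4)) = 14 + 7*(-⅕*1*(-4)) = 14 + 7*(-⅕*(-4)) = 14 + 7*(⅘) = 14 + 28/5 = 98/5 ≈ 19.600)
G(I, a) = 98/5 + a (G(I, a) = a + 98/5 = 98/5 + a)
(401845 + 76055)/(G(257, -42) + 39040) = (401845 + 76055)/((98/5 - 42) + 39040) = 477900/(-112/5 + 39040) = 477900/(195088/5) = 477900*(5/195088) = 597375/48772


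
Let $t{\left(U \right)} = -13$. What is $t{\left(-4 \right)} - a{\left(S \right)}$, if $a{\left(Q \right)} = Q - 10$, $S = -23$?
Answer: $20$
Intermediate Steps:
$a{\left(Q \right)} = -10 + Q$
$t{\left(-4 \right)} - a{\left(S \right)} = -13 - \left(-10 - 23\right) = -13 - -33 = -13 + 33 = 20$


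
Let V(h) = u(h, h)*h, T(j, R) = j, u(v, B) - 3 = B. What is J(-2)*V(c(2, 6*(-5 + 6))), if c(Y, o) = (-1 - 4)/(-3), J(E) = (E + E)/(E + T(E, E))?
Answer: 70/9 ≈ 7.7778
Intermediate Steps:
u(v, B) = 3 + B
J(E) = 1 (J(E) = (E + E)/(E + E) = (2*E)/((2*E)) = (2*E)*(1/(2*E)) = 1)
c(Y, o) = 5/3 (c(Y, o) = -5*(-1/3) = 5/3)
V(h) = h*(3 + h) (V(h) = (3 + h)*h = h*(3 + h))
J(-2)*V(c(2, 6*(-5 + 6))) = 1*(5*(3 + 5/3)/3) = 1*((5/3)*(14/3)) = 1*(70/9) = 70/9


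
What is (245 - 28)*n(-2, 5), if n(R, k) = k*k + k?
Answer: 6510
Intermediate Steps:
n(R, k) = k + k² (n(R, k) = k² + k = k + k²)
(245 - 28)*n(-2, 5) = (245 - 28)*(5*(1 + 5)) = 217*(5*6) = 217*30 = 6510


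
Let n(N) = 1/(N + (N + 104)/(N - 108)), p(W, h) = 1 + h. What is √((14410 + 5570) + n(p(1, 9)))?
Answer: √3746051437/433 ≈ 141.35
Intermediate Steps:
n(N) = 1/(N + (104 + N)/(-108 + N))
√((14410 + 5570) + n(p(1, 9))) = √((14410 + 5570) + (-108 + (1 + 9))/(104 + (1 + 9)² - 107*(1 + 9))) = √(19980 + (-108 + 10)/(104 + 10² - 107*10)) = √(19980 - 98/(104 + 100 - 1070)) = √(19980 - 98/(-866)) = √(19980 - 1/866*(-98)) = √(19980 + 49/433) = √(8651389/433) = √3746051437/433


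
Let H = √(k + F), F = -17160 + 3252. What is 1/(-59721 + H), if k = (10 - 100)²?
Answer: -19907/1188867883 - 44*I*√3/3566603649 ≈ -1.6745e-5 - 2.1368e-8*I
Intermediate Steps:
k = 8100 (k = (-90)² = 8100)
F = -13908
H = 44*I*√3 (H = √(8100 - 13908) = √(-5808) = 44*I*√3 ≈ 76.21*I)
1/(-59721 + H) = 1/(-59721 + 44*I*√3)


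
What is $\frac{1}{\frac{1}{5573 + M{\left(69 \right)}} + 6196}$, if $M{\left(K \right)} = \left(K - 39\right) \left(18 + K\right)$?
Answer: $\frac{8183}{50701869} \approx 0.00016139$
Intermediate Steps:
$M{\left(K \right)} = \left(-39 + K\right) \left(18 + K\right)$
$\frac{1}{\frac{1}{5573 + M{\left(69 \right)}} + 6196} = \frac{1}{\frac{1}{5573 - \left(2151 - 4761\right)} + 6196} = \frac{1}{\frac{1}{5573 - -2610} + 6196} = \frac{1}{\frac{1}{5573 + 2610} + 6196} = \frac{1}{\frac{1}{8183} + 6196} = \frac{1}{\frac{50701869}{8183}} = \frac{8183}{50701869}$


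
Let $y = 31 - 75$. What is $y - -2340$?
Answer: $2296$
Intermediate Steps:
$y = -44$
$y - -2340 = -44 - -2340 = -44 + 2340 = 2296$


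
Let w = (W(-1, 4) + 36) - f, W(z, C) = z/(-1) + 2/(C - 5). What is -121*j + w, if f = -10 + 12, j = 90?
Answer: -10857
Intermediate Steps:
W(z, C) = -z + 2/(-5 + C) (W(z, C) = z*(-1) + 2/(-5 + C) = -z + 2/(-5 + C))
f = 2
w = 33 (w = ((2 + 5*(-1) - 1*4*(-1))/(-5 + 4) + 36) - 1*2 = ((2 - 5 + 4)/(-1) + 36) - 2 = (-1*1 + 36) - 2 = (-1 + 36) - 2 = 35 - 2 = 33)
-121*j + w = -121*90 + 33 = -10890 + 33 = -10857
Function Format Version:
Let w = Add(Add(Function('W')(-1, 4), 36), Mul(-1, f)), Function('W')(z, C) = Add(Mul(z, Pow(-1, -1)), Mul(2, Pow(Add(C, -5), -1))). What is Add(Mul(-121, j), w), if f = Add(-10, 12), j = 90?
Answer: -10857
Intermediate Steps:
Function('W')(z, C) = Add(Mul(-1, z), Mul(2, Pow(Add(-5, C), -1))) (Function('W')(z, C) = Add(Mul(z, -1), Mul(2, Pow(Add(-5, C), -1))) = Add(Mul(-1, z), Mul(2, Pow(Add(-5, C), -1))))
f = 2
w = 33 (w = Add(Add(Mul(Pow(Add(-5, 4), -1), Add(2, Mul(5, -1), Mul(-1, 4, -1))), 36), Mul(-1, 2)) = Add(Add(Mul(Pow(-1, -1), Add(2, -5, 4)), 36), -2) = Add(Add(Mul(-1, 1), 36), -2) = Add(Add(-1, 36), -2) = Add(35, -2) = 33)
Add(Mul(-121, j), w) = Add(Mul(-121, 90), 33) = Add(-10890, 33) = -10857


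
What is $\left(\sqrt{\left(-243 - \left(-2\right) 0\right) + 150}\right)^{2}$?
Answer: $-93$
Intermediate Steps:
$\left(\sqrt{\left(-243 - \left(-2\right) 0\right) + 150}\right)^{2} = \left(\sqrt{\left(-243 - 0\right) + 150}\right)^{2} = \left(\sqrt{\left(-243 + 0\right) + 150}\right)^{2} = \left(\sqrt{-243 + 150}\right)^{2} = \left(\sqrt{-93}\right)^{2} = \left(i \sqrt{93}\right)^{2} = -93$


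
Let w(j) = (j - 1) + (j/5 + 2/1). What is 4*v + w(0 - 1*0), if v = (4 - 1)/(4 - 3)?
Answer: 13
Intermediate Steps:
w(j) = 1 + 6*j/5 (w(j) = (-1 + j) + (j*(⅕) + 2*1) = (-1 + j) + (j/5 + 2) = (-1 + j) + (2 + j/5) = 1 + 6*j/5)
v = 3 (v = 3/1 = 3*1 = 3)
4*v + w(0 - 1*0) = 4*3 + (1 + 6*(0 - 1*0)/5) = 12 + (1 + 6*(0 + 0)/5) = 12 + (1 + (6/5)*0) = 12 + (1 + 0) = 12 + 1 = 13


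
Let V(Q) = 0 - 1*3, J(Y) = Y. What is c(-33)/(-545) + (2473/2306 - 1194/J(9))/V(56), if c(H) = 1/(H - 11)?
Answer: 10915334687/248840460 ≈ 43.865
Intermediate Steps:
V(Q) = -3 (V(Q) = 0 - 3 = -3)
c(H) = 1/(-11 + H)
c(-33)/(-545) + (2473/2306 - 1194/J(9))/V(56) = 1/(-11 - 33*(-545)) + (2473/2306 - 1194/9)/(-3) = -1/545/(-44) + (2473*(1/2306) - 1194*⅑)*(-⅓) = -1/44*(-1/545) + (2473/2306 - 398/3)*(-⅓) = 1/23980 - 910369/6918*(-⅓) = 1/23980 + 910369/20754 = 10915334687/248840460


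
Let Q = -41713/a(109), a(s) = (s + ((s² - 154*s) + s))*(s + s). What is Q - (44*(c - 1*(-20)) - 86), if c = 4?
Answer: -991071307/1021766 ≈ -969.96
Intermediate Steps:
a(s) = 2*s*(s² - 152*s) (a(s) = (s + (s² - 153*s))*(2*s) = (s² - 152*s)*(2*s) = 2*s*(s² - 152*s))
Q = 41713/1021766 (Q = -41713*1/(23762*(-152 + 109)) = -41713/(2*11881*(-43)) = -41713/(-1021766) = -41713*(-1/1021766) = 41713/1021766 ≈ 0.040824)
Q - (44*(c - 1*(-20)) - 86) = 41713/1021766 - (44*(4 - 1*(-20)) - 86) = 41713/1021766 - (44*(4 + 20) - 86) = 41713/1021766 - (44*24 - 86) = 41713/1021766 - (1056 - 86) = 41713/1021766 - 1*970 = 41713/1021766 - 970 = -991071307/1021766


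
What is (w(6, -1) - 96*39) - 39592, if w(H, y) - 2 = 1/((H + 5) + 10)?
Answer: -910013/21 ≈ -43334.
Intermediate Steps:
w(H, y) = 2 + 1/(15 + H) (w(H, y) = 2 + 1/((H + 5) + 10) = 2 + 1/((5 + H) + 10) = 2 + 1/(15 + H))
(w(6, -1) - 96*39) - 39592 = ((31 + 2*6)/(15 + 6) - 96*39) - 39592 = ((31 + 12)/21 - 3744) - 39592 = ((1/21)*43 - 3744) - 39592 = (43/21 - 3744) - 39592 = -78581/21 - 39592 = -910013/21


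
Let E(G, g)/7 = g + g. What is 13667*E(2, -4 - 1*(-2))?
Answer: -382676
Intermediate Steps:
E(G, g) = 14*g (E(G, g) = 7*(g + g) = 7*(2*g) = 14*g)
13667*E(2, -4 - 1*(-2)) = 13667*(14*(-4 - 1*(-2))) = 13667*(14*(-4 + 2)) = 13667*(14*(-2)) = 13667*(-28) = -382676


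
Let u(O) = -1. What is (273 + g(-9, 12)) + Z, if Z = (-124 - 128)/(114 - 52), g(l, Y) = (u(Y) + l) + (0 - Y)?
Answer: 7655/31 ≈ 246.94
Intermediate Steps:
g(l, Y) = -1 + l - Y (g(l, Y) = (-1 + l) + (0 - Y) = (-1 + l) - Y = -1 + l - Y)
Z = -126/31 (Z = -252/62 = -252*1/62 = -126/31 ≈ -4.0645)
(273 + g(-9, 12)) + Z = (273 + (-1 - 9 - 1*12)) - 126/31 = (273 + (-1 - 9 - 12)) - 126/31 = (273 - 22) - 126/31 = 251 - 126/31 = 7655/31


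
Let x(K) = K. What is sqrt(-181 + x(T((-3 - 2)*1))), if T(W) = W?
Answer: I*sqrt(186) ≈ 13.638*I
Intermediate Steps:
sqrt(-181 + x(T((-3 - 2)*1))) = sqrt(-181 + (-3 - 2)*1) = sqrt(-181 - 5*1) = sqrt(-181 - 5) = sqrt(-186) = I*sqrt(186)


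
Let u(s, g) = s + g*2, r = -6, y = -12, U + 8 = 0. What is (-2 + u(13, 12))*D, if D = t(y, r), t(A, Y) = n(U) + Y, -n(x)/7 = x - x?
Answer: -210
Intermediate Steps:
U = -8 (U = -8 + 0 = -8)
n(x) = 0 (n(x) = -7*(x - x) = -7*0 = 0)
t(A, Y) = Y (t(A, Y) = 0 + Y = Y)
D = -6
u(s, g) = s + 2*g
(-2 + u(13, 12))*D = (-2 + (13 + 2*12))*(-6) = (-2 + (13 + 24))*(-6) = (-2 + 37)*(-6) = 35*(-6) = -210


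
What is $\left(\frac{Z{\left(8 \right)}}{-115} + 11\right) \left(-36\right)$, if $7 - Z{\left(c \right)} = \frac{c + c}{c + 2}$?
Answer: $- \frac{226728}{575} \approx -394.31$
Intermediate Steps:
$Z{\left(c \right)} = 7 - \frac{2 c}{2 + c}$ ($Z{\left(c \right)} = 7 - \frac{c + c}{c + 2} = 7 - \frac{2 c}{2 + c}$)
$\left(\frac{Z{\left(8 \right)}}{-115} + 11\right) \left(-36\right) = \left(\frac{\frac{1}{2 + 8} \left(14 + 5 \cdot 8\right)}{-115} + 11\right) \left(-36\right) = \left(\frac{14 + 40}{10} \left(- \frac{1}{115}\right) + 11\right) \left(-36\right) = \left(\frac{1}{10} \cdot 54 \left(- \frac{1}{115}\right) + 11\right) \left(-36\right) = \left(\frac{27}{5} \left(- \frac{1}{115}\right) + 11\right) \left(-36\right) = \left(- \frac{27}{575} + 11\right) \left(-36\right) = \frac{6298}{575} \left(-36\right) = - \frac{226728}{575}$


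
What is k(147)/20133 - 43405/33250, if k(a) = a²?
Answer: -3452747/14876050 ≈ -0.23210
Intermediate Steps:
k(147)/20133 - 43405/33250 = 147²/20133 - 43405/33250 = 21609*(1/20133) - 43405*1/33250 = 2401/2237 - 8681/6650 = -3452747/14876050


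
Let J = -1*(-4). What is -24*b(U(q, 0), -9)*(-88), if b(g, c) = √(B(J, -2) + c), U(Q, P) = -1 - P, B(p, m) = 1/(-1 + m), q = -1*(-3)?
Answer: 1408*I*√21 ≈ 6452.3*I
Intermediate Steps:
J = 4
q = 3
b(g, c) = √(-⅓ + c) (b(g, c) = √(1/(-1 - 2) + c) = √(1/(-3) + c) = √(-⅓ + c))
-24*b(U(q, 0), -9)*(-88) = -8*√(-3 + 9*(-9))*(-88) = -8*√(-3 - 81)*(-88) = -8*√(-84)*(-88) = -8*2*I*√21*(-88) = -16*I*√21*(-88) = 1408*I*√21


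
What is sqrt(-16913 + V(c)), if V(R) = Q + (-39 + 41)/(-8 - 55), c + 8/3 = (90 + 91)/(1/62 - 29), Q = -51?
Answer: I*sqrt(7481138)/21 ≈ 130.25*I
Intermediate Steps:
c = -5338/599 (c = -8/3 + (90 + 91)/(1/62 - 29) = -8/3 + 181/(1/62 - 29) = -8/3 + 181/(-1797/62) = -8/3 + 181*(-62/1797) = -8/3 - 11222/1797 = -5338/599 ≈ -8.9115)
V(R) = -3215/63 (V(R) = -51 + (-39 + 41)/(-8 - 55) = -51 + 2/(-63) = -51 + 2*(-1/63) = -51 - 2/63 = -3215/63)
sqrt(-16913 + V(c)) = sqrt(-16913 - 3215/63) = sqrt(-1068734/63) = I*sqrt(7481138)/21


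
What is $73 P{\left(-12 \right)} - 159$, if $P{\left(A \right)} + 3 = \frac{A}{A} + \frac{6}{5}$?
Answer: $- \frac{1087}{5} \approx -217.4$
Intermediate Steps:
$P{\left(A \right)} = - \frac{4}{5}$ ($P{\left(A \right)} = -3 + \left(\frac{A}{A} + \frac{6}{5}\right) = -3 + \left(1 + 6 \cdot \frac{1}{5}\right) = -3 + \left(1 + \frac{6}{5}\right) = -3 + \frac{11}{5} = - \frac{4}{5}$)
$73 P{\left(-12 \right)} - 159 = 73 \left(- \frac{4}{5}\right) - 159 = - \frac{292}{5} - 159 = - \frac{1087}{5}$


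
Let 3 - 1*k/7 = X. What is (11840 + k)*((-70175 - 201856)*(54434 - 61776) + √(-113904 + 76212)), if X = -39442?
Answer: 575118585053910 + 1727730*I*√1047 ≈ 5.7512e+14 + 5.5905e+7*I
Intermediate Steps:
k = 276115 (k = 21 - 7*(-39442) = 21 + 276094 = 276115)
(11840 + k)*((-70175 - 201856)*(54434 - 61776) + √(-113904 + 76212)) = (11840 + 276115)*((-70175 - 201856)*(54434 - 61776) + √(-113904 + 76212)) = 287955*(-272031*(-7342) + √(-37692)) = 287955*(1997251602 + 6*I*√1047) = 575118585053910 + 1727730*I*√1047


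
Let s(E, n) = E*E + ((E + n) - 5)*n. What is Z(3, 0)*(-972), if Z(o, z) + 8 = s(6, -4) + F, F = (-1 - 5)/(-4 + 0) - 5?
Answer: -35478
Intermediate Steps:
F = -7/2 (F = -6/(-4) - 5 = -6*(-¼) - 5 = 3/2 - 5 = -7/2 ≈ -3.5000)
s(E, n) = E² + n*(-5 + E + n) (s(E, n) = E² + (-5 + E + n)*n = E² + n*(-5 + E + n))
Z(o, z) = 73/2 (Z(o, z) = -8 + ((6² + (-4)² - 5*(-4) + 6*(-4)) - 7/2) = -8 + ((36 + 16 + 20 - 24) - 7/2) = -8 + (48 - 7/2) = -8 + 89/2 = 73/2)
Z(3, 0)*(-972) = (73/2)*(-972) = -35478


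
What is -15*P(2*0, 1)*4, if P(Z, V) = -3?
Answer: 180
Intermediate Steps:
-15*P(2*0, 1)*4 = -15*(-3)*4 = 45*4 = 180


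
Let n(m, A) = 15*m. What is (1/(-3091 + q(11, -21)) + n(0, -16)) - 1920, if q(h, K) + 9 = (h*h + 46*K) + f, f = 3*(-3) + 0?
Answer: -7591681/3954 ≈ -1920.0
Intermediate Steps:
f = -9 (f = -9 + 0 = -9)
q(h, K) = -18 + h² + 46*K (q(h, K) = -9 + ((h*h + 46*K) - 9) = -9 + ((h² + 46*K) - 9) = -9 + (-9 + h² + 46*K) = -18 + h² + 46*K)
(1/(-3091 + q(11, -21)) + n(0, -16)) - 1920 = (1/(-3091 + (-18 + 11² + 46*(-21))) + 15*0) - 1920 = (1/(-3091 + (-18 + 121 - 966)) + 0) - 1920 = (1/(-3091 - 863) + 0) - 1920 = (1/(-3954) + 0) - 1920 = (-1/3954 + 0) - 1920 = -1/3954 - 1920 = -7591681/3954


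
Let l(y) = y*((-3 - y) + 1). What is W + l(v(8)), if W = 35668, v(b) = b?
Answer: 35588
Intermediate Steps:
l(y) = y*(-2 - y)
W + l(v(8)) = 35668 - 1*8*(2 + 8) = 35668 - 1*8*10 = 35668 - 80 = 35588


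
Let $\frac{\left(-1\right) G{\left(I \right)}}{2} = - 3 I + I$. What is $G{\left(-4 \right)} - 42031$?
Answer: $-42047$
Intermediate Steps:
$G{\left(I \right)} = 4 I$ ($G{\left(I \right)} = - 2 \left(- 3 I + I\right) = - 2 \left(- 2 I\right) = 4 I$)
$G{\left(-4 \right)} - 42031 = 4 \left(-4\right) - 42031 = -16 - 42031 = -42047$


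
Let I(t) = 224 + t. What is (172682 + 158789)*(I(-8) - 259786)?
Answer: -86039927470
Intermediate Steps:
(172682 + 158789)*(I(-8) - 259786) = (172682 + 158789)*((224 - 8) - 259786) = 331471*(216 - 259786) = 331471*(-259570) = -86039927470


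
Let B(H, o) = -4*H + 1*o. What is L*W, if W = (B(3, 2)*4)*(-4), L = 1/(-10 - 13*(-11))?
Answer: 160/133 ≈ 1.2030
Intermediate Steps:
B(H, o) = o - 4*H (B(H, o) = -4*H + o = o - 4*H)
L = 1/133 (L = 1/(-10 + 143) = 1/133 ≈ 0.0075188)
W = 160 (W = ((2 - 4*3)*4)*(-4) = ((2 - 12)*4)*(-4) = -10*4*(-4) = -40*(-4) = 160)
L*W = (1/133)*160 = 160/133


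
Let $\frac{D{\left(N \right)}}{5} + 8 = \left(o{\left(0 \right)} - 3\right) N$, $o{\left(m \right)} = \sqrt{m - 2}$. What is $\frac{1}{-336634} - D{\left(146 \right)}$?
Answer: $\frac{750693819}{336634} - 730 i \sqrt{2} \approx 2230.0 - 1032.4 i$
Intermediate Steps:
$o{\left(m \right)} = \sqrt{-2 + m}$
$D{\left(N \right)} = -40 + 5 N \left(-3 + i \sqrt{2}\right)$ ($D{\left(N \right)} = -40 + 5 \left(\sqrt{-2 + 0} - 3\right) N = -40 + 5 \left(\sqrt{-2} - 3\right) N = -40 + 5 \left(i \sqrt{2} - 3\right) N = -40 + 5 \left(-3 + i \sqrt{2}\right) N = -40 + 5 N \left(-3 + i \sqrt{2}\right)$)
$\frac{1}{-336634} - D{\left(146 \right)} = \frac{1}{-336634} - \left(-40 - 2190 + 5 i 146 \sqrt{2}\right) = - \frac{1}{336634} - \left(-40 - 2190 + 730 i \sqrt{2}\right) = - \frac{1}{336634} - \left(-2230 + 730 i \sqrt{2}\right) = - \frac{1}{336634} + \left(2230 - 730 i \sqrt{2}\right) = \frac{750693819}{336634} - 730 i \sqrt{2}$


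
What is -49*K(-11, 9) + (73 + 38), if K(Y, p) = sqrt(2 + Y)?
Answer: 111 - 147*I ≈ 111.0 - 147.0*I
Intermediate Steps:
-49*K(-11, 9) + (73 + 38) = -49*sqrt(2 - 11) + (73 + 38) = -147*I + 111 = 111 - 147*I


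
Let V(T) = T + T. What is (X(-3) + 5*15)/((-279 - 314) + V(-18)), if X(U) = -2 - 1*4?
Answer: -69/629 ≈ -0.10970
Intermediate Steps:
V(T) = 2*T
X(U) = -6 (X(U) = -2 - 4 = -6)
(X(-3) + 5*15)/((-279 - 314) + V(-18)) = (-6 + 5*15)/((-279 - 314) + 2*(-18)) = (-6 + 75)/(-593 - 36) = 69/(-629) = 69*(-1/629) = -69/629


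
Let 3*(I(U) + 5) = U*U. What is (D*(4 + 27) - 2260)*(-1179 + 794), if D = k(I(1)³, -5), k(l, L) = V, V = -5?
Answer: 929775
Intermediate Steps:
I(U) = -5 + U²/3 (I(U) = -5 + (U*U)/3 = -5 + U²/3)
k(l, L) = -5
D = -5
(D*(4 + 27) - 2260)*(-1179 + 794) = (-5*(4 + 27) - 2260)*(-1179 + 794) = (-5*31 - 2260)*(-385) = (-155 - 2260)*(-385) = -2415*(-385) = 929775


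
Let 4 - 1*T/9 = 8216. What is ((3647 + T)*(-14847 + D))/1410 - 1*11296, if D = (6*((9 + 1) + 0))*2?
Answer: 339602129/470 ≈ 7.2256e+5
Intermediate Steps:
T = -73908 (T = 36 - 9*8216 = 36 - 73944 = -73908)
D = 120 (D = (6*(10 + 0))*2 = (6*10)*2 = 60*2 = 120)
((3647 + T)*(-14847 + D))/1410 - 1*11296 = ((3647 - 73908)*(-14847 + 120))/1410 - 1*11296 = -70261*(-14727)*(1/1410) - 11296 = 1034733747*(1/1410) - 11296 = 344911249/470 - 11296 = 339602129/470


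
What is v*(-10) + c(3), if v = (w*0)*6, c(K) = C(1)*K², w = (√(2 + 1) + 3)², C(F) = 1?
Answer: 9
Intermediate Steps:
w = (3 + √3)² (w = (√3 + 3)² = (3 + √3)² ≈ 22.392)
c(K) = K² (c(K) = 1*K² = K²)
v = 0 (v = ((3 + √3)²*0)*6 = 0*6 = 0)
v*(-10) + c(3) = 0*(-10) + 3² = 0 + 9 = 9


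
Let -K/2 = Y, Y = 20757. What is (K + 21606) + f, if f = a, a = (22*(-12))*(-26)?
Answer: -13044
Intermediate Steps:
K = -41514 (K = -2*20757 = -41514)
a = 6864 (a = -264*(-26) = 6864)
f = 6864
(K + 21606) + f = (-41514 + 21606) + 6864 = -19908 + 6864 = -13044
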